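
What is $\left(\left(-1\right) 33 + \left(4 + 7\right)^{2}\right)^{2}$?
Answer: $7744$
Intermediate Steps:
$\left(\left(-1\right) 33 + \left(4 + 7\right)^{2}\right)^{2} = \left(-33 + 11^{2}\right)^{2} = \left(-33 + 121\right)^{2} = 88^{2} = 7744$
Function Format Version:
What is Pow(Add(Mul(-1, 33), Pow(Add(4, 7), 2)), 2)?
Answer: 7744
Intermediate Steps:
Pow(Add(Mul(-1, 33), Pow(Add(4, 7), 2)), 2) = Pow(Add(-33, Pow(11, 2)), 2) = Pow(Add(-33, 121), 2) = Pow(88, 2) = 7744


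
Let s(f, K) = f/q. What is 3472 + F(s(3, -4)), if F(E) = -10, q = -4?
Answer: 3462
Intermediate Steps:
s(f, K) = -f/4 (s(f, K) = f/(-4) = f*(-¼) = -f/4)
3472 + F(s(3, -4)) = 3472 - 10 = 3462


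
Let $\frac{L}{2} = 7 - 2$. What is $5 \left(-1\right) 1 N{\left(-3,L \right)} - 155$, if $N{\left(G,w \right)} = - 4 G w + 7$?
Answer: $-790$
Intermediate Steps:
$L = 10$ ($L = 2 \left(7 - 2\right) = 2 \cdot 5 = 10$)
$N{\left(G,w \right)} = 7 - 4 G w$ ($N{\left(G,w \right)} = - 4 G w + 7 = 7 - 4 G w$)
$5 \left(-1\right) 1 N{\left(-3,L \right)} - 155 = 5 \left(-1\right) 1 \left(7 - \left(-12\right) 10\right) - 155 = \left(-5\right) 1 \left(7 + 120\right) - 155 = \left(-5\right) 127 - 155 = -635 - 155 = -790$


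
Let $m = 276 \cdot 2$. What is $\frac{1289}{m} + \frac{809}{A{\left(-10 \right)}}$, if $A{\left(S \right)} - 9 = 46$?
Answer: $\frac{517463}{30360} \approx 17.044$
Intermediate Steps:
$A{\left(S \right)} = 55$ ($A{\left(S \right)} = 9 + 46 = 55$)
$m = 552$
$\frac{1289}{m} + \frac{809}{A{\left(-10 \right)}} = \frac{1289}{552} + \frac{809}{55} = \frac{517463}{30360}$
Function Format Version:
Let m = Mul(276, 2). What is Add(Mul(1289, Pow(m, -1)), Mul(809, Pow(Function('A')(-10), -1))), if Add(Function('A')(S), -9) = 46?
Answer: Rational(517463, 30360) ≈ 17.044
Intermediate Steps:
Function('A')(S) = 55 (Function('A')(S) = Add(9, 46) = 55)
m = 552
Add(Mul(1289, Pow(m, -1)), Mul(809, Pow(Function('A')(-10), -1))) = Add(Mul(1289, Pow(552, -1)), Mul(809, Pow(55, -1))) = Add(Mul(1289, Rational(1, 552)), Mul(809, Rational(1, 55))) = Add(Rational(1289, 552), Rational(809, 55)) = Rational(517463, 30360)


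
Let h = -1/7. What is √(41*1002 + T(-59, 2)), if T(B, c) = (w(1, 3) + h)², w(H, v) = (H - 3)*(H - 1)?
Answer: √2013019/7 ≈ 202.69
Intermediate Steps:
w(H, v) = (-1 + H)*(-3 + H) (w(H, v) = (-3 + H)*(-1 + H) = (-1 + H)*(-3 + H))
h = -⅐ (h = -1*⅐ = -⅐ ≈ -0.14286)
T(B, c) = 1/49 (T(B, c) = ((3 + 1² - 4*1) - ⅐)² = ((3 + 1 - 4) - ⅐)² = (0 - ⅐)² = (-⅐)² = 1/49)
√(41*1002 + T(-59, 2)) = √(41*1002 + 1/49) = √(41082 + 1/49) = √(2013019/49) = √2013019/7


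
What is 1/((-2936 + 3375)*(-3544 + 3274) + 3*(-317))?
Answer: -1/119481 ≈ -8.3695e-6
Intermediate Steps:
1/((-2936 + 3375)*(-3544 + 3274) + 3*(-317)) = 1/(439*(-270) - 951) = 1/(-118530 - 951) = 1/(-119481) = -1/119481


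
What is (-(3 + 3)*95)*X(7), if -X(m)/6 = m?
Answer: 23940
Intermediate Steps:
X(m) = -6*m
(-(3 + 3)*95)*X(7) = (-(3 + 3)*95)*(-6*7) = (-1*6*95)*(-42) = -6*95*(-42) = -570*(-42) = 23940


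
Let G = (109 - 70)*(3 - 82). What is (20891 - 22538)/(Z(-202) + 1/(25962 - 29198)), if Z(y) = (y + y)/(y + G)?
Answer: -5832459612/434687 ≈ -13418.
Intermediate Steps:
G = -3081 (G = 39*(-79) = -3081)
Z(y) = 2*y/(-3081 + y) (Z(y) = (y + y)/(y - 3081) = (2*y)/(-3081 + y) = 2*y/(-3081 + y))
(20891 - 22538)/(Z(-202) + 1/(25962 - 29198)) = (20891 - 22538)/(2*(-202)/(-3081 - 202) + 1/(25962 - 29198)) = -1647/(2*(-202)/(-3283) + 1/(-3236)) = -1647/(2*(-202)*(-1/3283) - 1/3236) = -1647/(404/3283 - 1/3236) = -1647/1304061/10623788 = -1647*10623788/1304061 = -5832459612/434687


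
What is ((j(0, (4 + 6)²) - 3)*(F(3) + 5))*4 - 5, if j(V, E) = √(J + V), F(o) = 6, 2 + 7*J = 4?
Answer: -137 + 44*√14/7 ≈ -113.48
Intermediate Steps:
J = 2/7 (J = -2/7 + (⅐)*4 = -2/7 + 4/7 = 2/7 ≈ 0.28571)
j(V, E) = √(2/7 + V)
((j(0, (4 + 6)²) - 3)*(F(3) + 5))*4 - 5 = ((√(14 + 49*0)/7 - 3)*(6 + 5))*4 - 5 = ((√(14 + 0)/7 - 3)*11)*4 - 5 = ((√14/7 - 3)*11)*4 - 5 = ((-3 + √14/7)*11)*4 - 5 = (-33 + 11*√14/7)*4 - 5 = (-132 + 44*√14/7) - 5 = -137 + 44*√14/7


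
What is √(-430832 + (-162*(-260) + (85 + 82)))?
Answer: I*√388545 ≈ 623.33*I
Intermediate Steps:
√(-430832 + (-162*(-260) + (85 + 82))) = √(-430832 + (42120 + 167)) = √(-430832 + 42287) = √(-388545) = I*√388545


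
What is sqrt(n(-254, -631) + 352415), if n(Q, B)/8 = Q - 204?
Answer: sqrt(348751) ≈ 590.55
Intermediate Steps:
n(Q, B) = -1632 + 8*Q (n(Q, B) = 8*(Q - 204) = 8*(-204 + Q) = -1632 + 8*Q)
sqrt(n(-254, -631) + 352415) = sqrt((-1632 + 8*(-254)) + 352415) = sqrt((-1632 - 2032) + 352415) = sqrt(-3664 + 352415) = sqrt(348751)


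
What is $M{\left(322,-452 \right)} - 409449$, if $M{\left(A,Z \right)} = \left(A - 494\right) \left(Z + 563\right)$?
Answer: $-428541$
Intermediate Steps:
$M{\left(A,Z \right)} = \left(-494 + A\right) \left(563 + Z\right)$
$M{\left(322,-452 \right)} - 409449 = \left(-278122 - -223288 + 563 \cdot 322 + 322 \left(-452\right)\right) - 409449 = \left(-278122 + 223288 + 181286 - 145544\right) - 409449 = -19092 - 409449 = -428541$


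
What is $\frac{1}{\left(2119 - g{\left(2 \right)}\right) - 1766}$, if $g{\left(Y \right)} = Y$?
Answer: $\frac{1}{351} \approx 0.002849$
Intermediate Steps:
$\frac{1}{\left(2119 - g{\left(2 \right)}\right) - 1766} = \frac{1}{\left(2119 - 2\right) - 1766} = \frac{1}{2117 - 1766} = \frac{1}{351}$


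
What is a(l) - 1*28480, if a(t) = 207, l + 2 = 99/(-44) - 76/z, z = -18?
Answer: -28273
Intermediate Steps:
l = -1/36 (l = -2 + (99/(-44) - 76/(-18)) = -2 + (99*(-1/44) - 76*(-1/18)) = -2 + (-9/4 + 38/9) = -2 + 71/36 = -1/36 ≈ -0.027778)
a(l) - 1*28480 = 207 - 1*28480 = 207 - 28480 = -28273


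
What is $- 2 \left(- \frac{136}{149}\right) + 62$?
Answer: $\frac{9510}{149} \approx 63.826$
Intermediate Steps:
$- 2 \left(- \frac{136}{149}\right) + 62 = - 2 \left(\left(-136\right) \frac{1}{149}\right) + 62 = \left(-2\right) \left(- \frac{136}{149}\right) + 62 = \frac{272}{149} + 62 = \frac{9510}{149}$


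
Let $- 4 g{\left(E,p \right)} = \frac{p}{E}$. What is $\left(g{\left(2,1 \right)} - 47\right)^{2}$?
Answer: $\frac{142129}{64} \approx 2220.8$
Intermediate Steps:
$g{\left(E,p \right)} = - \frac{p}{4 E}$ ($g{\left(E,p \right)} = - \frac{\frac{1}{E} p}{4} = - \frac{p \frac{1}{E}}{4} = - \frac{p}{4 E}$)
$\left(g{\left(2,1 \right)} - 47\right)^{2} = \left(\left(- \frac{1}{4}\right) 1 \cdot \frac{1}{2} - 47\right)^{2} = \left(- \frac{1}{8} - 47\right)^{2} = \left(- \frac{377}{8}\right)^{2} = \frac{142129}{64}$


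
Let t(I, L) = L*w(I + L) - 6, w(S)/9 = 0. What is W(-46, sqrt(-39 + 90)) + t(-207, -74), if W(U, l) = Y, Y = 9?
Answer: 3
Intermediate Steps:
w(S) = 0 (w(S) = 9*0 = 0)
W(U, l) = 9
t(I, L) = -6 (t(I, L) = L*0 - 6 = 0 - 6 = -6)
W(-46, sqrt(-39 + 90)) + t(-207, -74) = 9 - 6 = 3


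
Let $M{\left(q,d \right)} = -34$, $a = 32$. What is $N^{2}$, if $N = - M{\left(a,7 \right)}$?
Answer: $1156$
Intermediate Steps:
$N = 34$ ($N = \left(-1\right) \left(-34\right) = 34$)
$N^{2} = 34^{2} = 1156$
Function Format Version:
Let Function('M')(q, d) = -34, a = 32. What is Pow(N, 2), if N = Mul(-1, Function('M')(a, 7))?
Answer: 1156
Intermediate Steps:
N = 34 (N = Mul(-1, -34) = 34)
Pow(N, 2) = Pow(34, 2) = 1156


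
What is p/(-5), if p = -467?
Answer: 467/5 ≈ 93.400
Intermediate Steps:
p/(-5) = -467/(-5) = -467*(-⅕) = 467/5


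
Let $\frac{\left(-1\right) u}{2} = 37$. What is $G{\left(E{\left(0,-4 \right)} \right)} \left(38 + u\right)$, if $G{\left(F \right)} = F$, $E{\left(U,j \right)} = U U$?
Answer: $0$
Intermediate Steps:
$u = -74$ ($u = \left(-2\right) 37 = -74$)
$E{\left(U,j \right)} = U^{2}$
$G{\left(E{\left(0,-4 \right)} \right)} \left(38 + u\right) = 0^{2} \left(38 - 74\right) = 0 \left(-36\right) = 0$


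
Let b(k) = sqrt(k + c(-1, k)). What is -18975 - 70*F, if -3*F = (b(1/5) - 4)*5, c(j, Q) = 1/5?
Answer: -58325/3 + 70*sqrt(10)/3 ≈ -19368.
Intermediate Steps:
c(j, Q) = 1/5
b(k) = sqrt(1/5 + k) (b(k) = sqrt(k + 1/5) = sqrt(1/5 + k))
F = 20/3 - sqrt(10)/3 (F = -(sqrt(5 + 25/5)/5 - 4)*5/3 = -(sqrt(5 + 25*(1/5))/5 - 4)*5/3 = -(sqrt(5 + 5)/5 - 4)*5/3 = -(sqrt(10)/5 - 4)*5/3 = -(-4 + sqrt(10)/5)*5/3 = -(-20 + sqrt(10))/3 = 20/3 - sqrt(10)/3 ≈ 5.6126)
-18975 - 70*F = -18975 - 70*(20/3 - sqrt(10)/3) = -18975 + (-1400/3 + 70*sqrt(10)/3) = -58325/3 + 70*sqrt(10)/3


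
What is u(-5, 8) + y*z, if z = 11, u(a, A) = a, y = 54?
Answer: 589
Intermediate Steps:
u(-5, 8) + y*z = -5 + 54*11 = -5 + 594 = 589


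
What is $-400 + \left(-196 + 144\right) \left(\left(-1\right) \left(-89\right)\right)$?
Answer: $-5028$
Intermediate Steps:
$-400 + \left(-196 + 144\right) \left(\left(-1\right) \left(-89\right)\right) = -400 - 4628 = -5028$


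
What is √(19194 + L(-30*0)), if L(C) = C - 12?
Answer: √19182 ≈ 138.50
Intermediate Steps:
L(C) = -12 + C
√(19194 + L(-30*0)) = √(19194 + (-12 - 30*0)) = √(19194 + (-12 + 0)) = √(19194 - 12) = √19182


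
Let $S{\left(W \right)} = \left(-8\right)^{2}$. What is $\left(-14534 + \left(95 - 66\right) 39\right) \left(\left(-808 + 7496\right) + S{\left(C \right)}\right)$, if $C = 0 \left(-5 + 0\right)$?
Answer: $-90497056$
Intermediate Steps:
$C = 0$ ($C = 0 \left(-5\right) = 0$)
$S{\left(W \right)} = 64$
$\left(-14534 + \left(95 - 66\right) 39\right) \left(\left(-808 + 7496\right) + S{\left(C \right)}\right) = \left(-14534 + \left(95 - 66\right) 39\right) \left(\left(-808 + 7496\right) + 64\right) = \left(-14534 + 29 \cdot 39\right) \left(6688 + 64\right) = \left(-14534 + 1131\right) 6752 = \left(-13403\right) 6752 = -90497056$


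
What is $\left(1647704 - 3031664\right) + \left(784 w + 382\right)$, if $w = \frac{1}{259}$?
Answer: $- \frac{51192274}{37} \approx -1.3836 \cdot 10^{6}$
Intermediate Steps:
$w = \frac{1}{259} \approx 0.003861$
$\left(1647704 - 3031664\right) + \left(784 w + 382\right) = \left(1647704 - 3031664\right) + \left(784 \cdot \frac{1}{259} + 382\right) = -1383960 + \left(\frac{112}{37} + 382\right) = -1383960 + \frac{14246}{37} = - \frac{51192274}{37}$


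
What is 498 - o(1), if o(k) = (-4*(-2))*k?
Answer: 490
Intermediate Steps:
o(k) = 8*k
498 - o(1) = 498 - 8 = 490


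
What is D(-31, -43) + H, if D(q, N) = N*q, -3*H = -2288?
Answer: 6287/3 ≈ 2095.7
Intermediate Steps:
H = 2288/3 (H = -⅓*(-2288) = 2288/3 ≈ 762.67)
D(-31, -43) + H = -43*(-31) + 2288/3 = 1333 + 2288/3 = 6287/3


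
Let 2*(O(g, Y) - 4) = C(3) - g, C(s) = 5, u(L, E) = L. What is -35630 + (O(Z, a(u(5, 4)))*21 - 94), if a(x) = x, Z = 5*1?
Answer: -35640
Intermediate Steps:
Z = 5
O(g, Y) = 13/2 - g/2 (O(g, Y) = 4 + (5 - g)/2 = 4 + (5/2 - g/2) = 13/2 - g/2)
-35630 + (O(Z, a(u(5, 4)))*21 - 94) = -35630 + ((13/2 - ½*5)*21 - 94) = -35630 + ((13/2 - 5/2)*21 - 94) = -35630 + (4*21 - 94) = -35630 + (84 - 94) = -35630 - 10 = -35640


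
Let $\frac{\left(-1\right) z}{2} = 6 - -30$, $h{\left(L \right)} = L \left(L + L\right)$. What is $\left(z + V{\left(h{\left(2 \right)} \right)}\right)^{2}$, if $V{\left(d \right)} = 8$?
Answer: $4096$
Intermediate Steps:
$h{\left(L \right)} = 2 L^{2}$ ($h{\left(L \right)} = L 2 L = 2 L^{2}$)
$z = -72$ ($z = - 2 \left(6 - -30\right) = - 2 \left(6 + 30\right) = \left(-2\right) 36 = -72$)
$\left(z + V{\left(h{\left(2 \right)} \right)}\right)^{2} = \left(-72 + 8\right)^{2} = \left(-64\right)^{2} = 4096$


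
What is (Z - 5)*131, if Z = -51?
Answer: -7336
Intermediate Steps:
(Z - 5)*131 = (-51 - 5)*131 = -56*131 = -7336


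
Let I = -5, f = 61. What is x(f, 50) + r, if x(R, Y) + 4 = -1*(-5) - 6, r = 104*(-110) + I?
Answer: -11450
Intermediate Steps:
r = -11445 (r = 104*(-110) - 5 = -11440 - 5 = -11445)
x(R, Y) = -5 (x(R, Y) = -4 + (-1*(-5) - 6) = -4 + (5 - 6) = -4 - 1 = -5)
x(f, 50) + r = -5 - 11445 = -11450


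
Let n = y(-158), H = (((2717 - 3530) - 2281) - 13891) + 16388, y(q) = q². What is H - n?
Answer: -25561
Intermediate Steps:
H = -597 (H = ((-813 - 2281) - 13891) + 16388 = (-3094 - 13891) + 16388 = -16985 + 16388 = -597)
n = 24964 (n = (-158)² = 24964)
H - n = -597 - 1*24964 = -597 - 24964 = -25561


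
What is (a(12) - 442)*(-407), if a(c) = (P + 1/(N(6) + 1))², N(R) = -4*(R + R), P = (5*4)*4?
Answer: -5353557121/2209 ≈ -2.4235e+6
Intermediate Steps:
P = 80 (P = 20*4 = 80)
N(R) = -8*R
a(c) = 14130081/2209 (a(c) = (80 + 1/(-8*6 + 1))² = (80 + 1/(-48 + 1))² = (80 + 1/(-47))² = (80 - 1/47)² = (3759/47)² = 14130081/2209)
(a(12) - 442)*(-407) = (14130081/2209 - 442)*(-407) = (13153703/2209)*(-407) = -5353557121/2209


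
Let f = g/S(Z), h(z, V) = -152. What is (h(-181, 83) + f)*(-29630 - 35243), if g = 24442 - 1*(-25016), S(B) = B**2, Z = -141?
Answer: 64277336114/6627 ≈ 9.6993e+6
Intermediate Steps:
g = 49458 (g = 24442 + 25016 = 49458)
f = 16486/6627 (f = 49458/((-141)**2) = 49458/19881 = 49458*(1/19881) = 16486/6627 ≈ 2.4877)
(h(-181, 83) + f)*(-29630 - 35243) = (-152 + 16486/6627)*(-29630 - 35243) = -990818/6627*(-64873) = 64277336114/6627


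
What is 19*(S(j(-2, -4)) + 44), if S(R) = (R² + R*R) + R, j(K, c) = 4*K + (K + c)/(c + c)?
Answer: 21565/8 ≈ 2695.6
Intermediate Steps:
j(K, c) = 4*K + (K + c)/(2*c) (j(K, c) = 4*K + (K + c)/((2*c)) = 4*K + (K + c)*(1/(2*c)) = 4*K + (K + c)/(2*c))
S(R) = R + 2*R² (S(R) = (R² + R²) + R = 2*R² + R = R + 2*R²)
19*(S(j(-2, -4)) + 44) = 19*(((½)*(-2 - 4*(1 + 8*(-2)))/(-4))*(1 + 2*((½)*(-2 - 4*(1 + 8*(-2)))/(-4))) + 44) = 19*(((½)*(-¼)*(-2 - 4*(1 - 16)))*(1 + 2*((½)*(-¼)*(-2 - 4*(1 - 16)))) + 44) = 19*(((½)*(-¼)*(-2 - 4*(-15)))*(1 + 2*((½)*(-¼)*(-2 - 4*(-15)))) + 44) = 19*(((½)*(-¼)*(-2 + 60))*(1 + 2*((½)*(-¼)*(-2 + 60))) + 44) = 19*(((½)*(-¼)*58)*(1 + 2*((½)*(-¼)*58)) + 44) = 19*(-29*(1 + 2*(-29/4))/4 + 44) = 19*(-29*(1 - 29/2)/4 + 44) = 19*(-29/4*(-27/2) + 44) = 19*(783/8 + 44) = 19*(1135/8) = 21565/8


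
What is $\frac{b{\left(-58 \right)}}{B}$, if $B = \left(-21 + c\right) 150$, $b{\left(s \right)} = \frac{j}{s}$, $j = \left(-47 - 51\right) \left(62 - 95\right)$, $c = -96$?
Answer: $\frac{539}{169650} \approx 0.0031771$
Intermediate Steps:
$j = 3234$ ($j = \left(-98\right) \left(-33\right) = 3234$)
$b{\left(s \right)} = \frac{3234}{s}$
$B = -17550$ ($B = \left(-21 - 96\right) 150 = \left(-117\right) 150 = -17550$)
$\frac{b{\left(-58 \right)}}{B} = \frac{3234 \frac{1}{-58}}{-17550} = 3234 \left(- \frac{1}{58}\right) \left(- \frac{1}{17550}\right) = \left(- \frac{1617}{29}\right) \left(- \frac{1}{17550}\right) = \frac{539}{169650}$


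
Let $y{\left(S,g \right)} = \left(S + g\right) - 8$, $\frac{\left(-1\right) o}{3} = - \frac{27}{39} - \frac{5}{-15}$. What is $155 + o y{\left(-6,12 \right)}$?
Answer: $\frac{1987}{13} \approx 152.85$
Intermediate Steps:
$o = \frac{14}{13}$ ($o = - 3 \left(- \frac{27}{39} - \frac{5}{-15}\right) = - 3 \left(\left(-27\right) \frac{1}{39} - - \frac{1}{3}\right) = - 3 \left(- \frac{9}{13} + \frac{1}{3}\right) = \left(-3\right) \left(- \frac{14}{39}\right) = \frac{14}{13} \approx 1.0769$)
$y{\left(S,g \right)} = -8 + S + g$
$155 + o y{\left(-6,12 \right)} = 155 + \frac{14 \left(-8 - 6 + 12\right)}{13} = 155 + \frac{14}{13} \left(-2\right) = 155 - \frac{28}{13} = \frac{1987}{13}$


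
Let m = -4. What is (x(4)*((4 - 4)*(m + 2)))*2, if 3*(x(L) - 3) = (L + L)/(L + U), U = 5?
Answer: 0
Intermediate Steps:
x(L) = 3 + 2*L/(3*(5 + L)) (x(L) = 3 + ((L + L)/(L + 5))/3 = 3 + ((2*L)/(5 + L))/3 = 3 + (2*L/(5 + L))/3 = 3 + 2*L/(3*(5 + L)))
(x(4)*((4 - 4)*(m + 2)))*2 = (((45 + 11*4)/(3*(5 + 4)))*((4 - 4)*(-4 + 2)))*2 = (((1/3)*(45 + 44)/9)*(0*(-2)))*2 = (((1/3)*(1/9)*89)*0)*2 = ((89/27)*0)*2 = 0*2 = 0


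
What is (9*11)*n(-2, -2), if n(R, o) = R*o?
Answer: 396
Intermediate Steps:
(9*11)*n(-2, -2) = (9*11)*(-2*(-2)) = 99*4 = 396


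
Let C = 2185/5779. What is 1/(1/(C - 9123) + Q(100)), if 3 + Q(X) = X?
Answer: 52719632/5113798525 ≈ 0.010309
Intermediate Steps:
Q(X) = -3 + X
C = 2185/5779 (C = 2185*(1/5779) = 2185/5779 ≈ 0.37809)
1/(1/(C - 9123) + Q(100)) = 1/(1/(2185/5779 - 9123) + (-3 + 100)) = 1/(1/(-52719632/5779) + 97) = 1/(-5779/52719632 + 97) = 1/(5113798525/52719632) = 52719632/5113798525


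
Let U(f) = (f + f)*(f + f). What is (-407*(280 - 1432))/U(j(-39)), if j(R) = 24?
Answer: 407/2 ≈ 203.50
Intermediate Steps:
U(f) = 4*f**2 (U(f) = (2*f)*(2*f) = 4*f**2)
(-407*(280 - 1432))/U(j(-39)) = (-407*(280 - 1432))/((4*24**2)) = (-407*(-1152))/((4*576)) = 468864/2304 = 468864*(1/2304) = 407/2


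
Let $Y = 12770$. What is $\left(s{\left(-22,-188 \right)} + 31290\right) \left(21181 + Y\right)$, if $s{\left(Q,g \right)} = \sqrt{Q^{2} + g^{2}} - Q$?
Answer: $1063073712 + 882726 \sqrt{53} \approx 1.0695 \cdot 10^{9}$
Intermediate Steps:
$\left(s{\left(-22,-188 \right)} + 31290\right) \left(21181 + Y\right) = \left(\left(\sqrt{\left(-22\right)^{2} + \left(-188\right)^{2}} - -22\right) + 31290\right) \left(21181 + 12770\right) = \left(\left(\sqrt{484 + 35344} + 22\right) + 31290\right) 33951 = \left(\left(\sqrt{35828} + 22\right) + 31290\right) 33951 = \left(\left(26 \sqrt{53} + 22\right) + 31290\right) 33951 = \left(\left(22 + 26 \sqrt{53}\right) + 31290\right) 33951 = \left(31312 + 26 \sqrt{53}\right) 33951 = 1063073712 + 882726 \sqrt{53}$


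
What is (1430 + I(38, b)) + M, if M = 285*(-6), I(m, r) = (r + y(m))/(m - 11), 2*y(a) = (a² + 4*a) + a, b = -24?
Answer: -6767/27 ≈ -250.63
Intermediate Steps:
y(a) = a²/2 + 5*a/2 (y(a) = ((a² + 4*a) + a)/2 = (a² + 5*a)/2 = a²/2 + 5*a/2)
I(m, r) = (r + m*(5 + m)/2)/(-11 + m) (I(m, r) = (r + m*(5 + m)/2)/(m - 11) = (r + m*(5 + m)/2)/(-11 + m))
M = -1710
(1430 + I(38, b)) + M = (1430 + (-24 + (½)*38*(5 + 38))/(-11 + 38)) - 1710 = (1430 + (-24 + (½)*38*43)/27) - 1710 = (1430 + (-24 + 817)/27) - 1710 = (1430 + (1/27)*793) - 1710 = (1430 + 793/27) - 1710 = 39403/27 - 1710 = -6767/27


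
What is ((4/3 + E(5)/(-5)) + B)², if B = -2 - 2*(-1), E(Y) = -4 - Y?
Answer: 2209/225 ≈ 9.8178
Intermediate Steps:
B = 0 (B = -2 + 2 = 0)
((4/3 + E(5)/(-5)) + B)² = ((4/3 + (-4 - 1*5)/(-5)) + 0)² = ((4*(⅓) + (-4 - 5)*(-⅕)) + 0)² = ((4/3 - 9*(-⅕)) + 0)² = ((4/3 + 9/5) + 0)² = (47/15 + 0)² = (47/15)² = 2209/225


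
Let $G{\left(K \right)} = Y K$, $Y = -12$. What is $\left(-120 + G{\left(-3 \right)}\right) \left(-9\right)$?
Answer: $756$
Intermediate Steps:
$G{\left(K \right)} = - 12 K$
$\left(-120 + G{\left(-3 \right)}\right) \left(-9\right) = \left(-120 - -36\right) \left(-9\right) = \left(-120 + 36\right) \left(-9\right) = \left(-84\right) \left(-9\right) = 756$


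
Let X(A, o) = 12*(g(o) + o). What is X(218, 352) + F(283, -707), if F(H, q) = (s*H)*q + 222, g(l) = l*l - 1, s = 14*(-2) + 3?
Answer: 6493307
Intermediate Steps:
s = -25 (s = -28 + 3 = -25)
g(l) = -1 + l² (g(l) = l² - 1 = -1 + l²)
F(H, q) = 222 - 25*H*q (F(H, q) = (-25*H)*q + 222 = -25*H*q + 222 = 222 - 25*H*q)
X(A, o) = -12 + 12*o + 12*o² (X(A, o) = 12*((-1 + o²) + o) = 12*(-1 + o + o²) = -12 + 12*o + 12*o²)
X(218, 352) + F(283, -707) = (-12 + 12*352 + 12*352²) + (222 - 25*283*(-707)) = (-12 + 4224 + 12*123904) + (222 + 5002025) = (-12 + 4224 + 1486848) + 5002247 = 1491060 + 5002247 = 6493307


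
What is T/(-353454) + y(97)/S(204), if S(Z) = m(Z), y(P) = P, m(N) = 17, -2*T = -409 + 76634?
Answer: 69865901/12017436 ≈ 5.8137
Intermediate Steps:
T = -76225/2 (T = -(-409 + 76634)/2 = -1/2*76225 = -76225/2 ≈ -38113.)
S(Z) = 17
T/(-353454) + y(97)/S(204) = -76225/2/(-353454) + 97/17 = -76225/2*(-1/353454) + 97*(1/17) = 76225/706908 + 97/17 = 69865901/12017436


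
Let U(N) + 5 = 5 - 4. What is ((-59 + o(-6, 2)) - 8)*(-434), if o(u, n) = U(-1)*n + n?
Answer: 31682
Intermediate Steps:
U(N) = -4 (U(N) = -5 + (5 - 4) = -5 + 1 = -4)
o(u, n) = -3*n (o(u, n) = -4*n + n = -3*n)
((-59 + o(-6, 2)) - 8)*(-434) = ((-59 - 3*2) - 8)*(-434) = ((-59 - 6) - 8)*(-434) = (-65 - 8)*(-434) = -73*(-434) = 31682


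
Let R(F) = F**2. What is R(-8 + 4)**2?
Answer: 256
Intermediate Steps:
R(-8 + 4)**2 = ((-8 + 4)**2)**2 = ((-4)**2)**2 = 16**2 = 256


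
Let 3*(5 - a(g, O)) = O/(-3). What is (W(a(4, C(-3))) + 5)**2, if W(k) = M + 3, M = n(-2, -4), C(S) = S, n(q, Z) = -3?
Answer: 25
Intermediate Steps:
M = -3
a(g, O) = 5 + O/9 (a(g, O) = 5 - O/(3*(-3)) = 5 - O*(-1)/(3*3) = 5 - (-1)*O/9 = 5 + O/9)
W(k) = 0 (W(k) = -3 + 3 = 0)
(W(a(4, C(-3))) + 5)**2 = (0 + 5)**2 = 5**2 = 25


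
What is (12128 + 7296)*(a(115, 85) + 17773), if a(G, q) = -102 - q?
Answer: 341590464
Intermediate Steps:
(12128 + 7296)*(a(115, 85) + 17773) = (12128 + 7296)*((-102 - 1*85) + 17773) = 19424*((-102 - 85) + 17773) = 19424*(-187 + 17773) = 19424*17586 = 341590464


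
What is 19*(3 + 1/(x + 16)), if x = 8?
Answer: 1387/24 ≈ 57.792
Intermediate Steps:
19*(3 + 1/(x + 16)) = 19*(3 + 1/(8 + 16)) = 19*(3 + 1/24) = 19*(73/24) = 1387/24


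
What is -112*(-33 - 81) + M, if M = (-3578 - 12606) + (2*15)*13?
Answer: -3026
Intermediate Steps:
M = -15794 (M = -16184 + 30*13 = -16184 + 390 = -15794)
-112*(-33 - 81) + M = -112*(-33 - 81) - 15794 = -112*(-114) - 15794 = 12768 - 15794 = -3026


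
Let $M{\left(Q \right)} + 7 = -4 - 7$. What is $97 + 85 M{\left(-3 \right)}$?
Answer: $-1433$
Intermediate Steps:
$M{\left(Q \right)} = -18$ ($M{\left(Q \right)} = -7 - 11 = -18$)
$97 + 85 M{\left(-3 \right)} = 97 + 85 \left(-18\right) = 97 - 1530 = -1433$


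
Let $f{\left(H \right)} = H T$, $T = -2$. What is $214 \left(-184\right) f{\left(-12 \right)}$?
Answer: $-945024$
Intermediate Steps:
$f{\left(H \right)} = - 2 H$ ($f{\left(H \right)} = H \left(-2\right) = - 2 H$)
$214 \left(-184\right) f{\left(-12 \right)} = 214 \left(-184\right) \left(\left(-2\right) \left(-12\right)\right) = \left(-39376\right) 24 = -945024$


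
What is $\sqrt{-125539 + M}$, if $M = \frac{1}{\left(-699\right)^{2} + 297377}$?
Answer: $\frac{i \sqrt{77553150463198898}}{785978} \approx 354.31 i$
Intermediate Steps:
$M = \frac{1}{785978}$ ($M = \frac{1}{488601 + 297377} = \frac{1}{785978} \approx 1.2723 \cdot 10^{-6}$)
$\sqrt{-125539 + M} = \sqrt{-125539 + \frac{1}{785978}} = \sqrt{- \frac{98670892141}{785978}} = \frac{i \sqrt{77553150463198898}}{785978}$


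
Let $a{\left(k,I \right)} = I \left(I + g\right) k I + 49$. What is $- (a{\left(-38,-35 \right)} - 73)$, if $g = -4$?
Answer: $-1815426$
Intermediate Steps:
$a{\left(k,I \right)} = 49 + k I^{2} \left(-4 + I\right)$ ($a{\left(k,I \right)} = I \left(I - 4\right) k I + 49 = I \left(-4 + I\right) k I + 49 = I k \left(-4 + I\right) I + 49 = k I^{2} \left(-4 + I\right) + 49 = 49 + k I^{2} \left(-4 + I\right)$)
$- (a{\left(-38,-35 \right)} - 73) = - (\left(49 - 38 \left(-35\right)^{3} - - 152 \left(-35\right)^{2}\right) - 73) = - (\left(49 - -1629250 - \left(-152\right) 1225\right) - 73) = - (\left(49 + 1629250 + 186200\right) - 73) = - (1815499 - 73) = \left(-1\right) 1815426 = -1815426$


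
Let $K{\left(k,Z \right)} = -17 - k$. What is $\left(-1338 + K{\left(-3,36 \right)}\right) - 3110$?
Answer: $-4462$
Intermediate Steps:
$\left(-1338 + K{\left(-3,36 \right)}\right) - 3110 = \left(-1338 - 14\right) - 3110 = -1352 - 3110 = -4462$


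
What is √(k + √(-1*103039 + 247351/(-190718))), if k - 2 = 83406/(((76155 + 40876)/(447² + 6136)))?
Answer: √(73120431832198501715814608 + 2612122353651998*I*√3747921354125454)/22319918258 ≈ 383.11 + 0.41893*I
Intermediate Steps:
k = 17177282732/117031 (k = 2 + 83406/(((76155 + 40876)/(447² + 6136))) = 2 + 83406/((117031/(199809 + 6136))) = 2 + 83406/((117031/205945)) = 2 + 83406/((117031*(1/205945))) = 2 + 83406/(117031/205945) = 2 + 83406*(205945/117031) = 2 + 17177048670/117031 = 17177282732/117031 ≈ 1.4678e+5)
√(k + √(-1*103039 + 247351/(-190718))) = √(17177282732/117031 + √(-1*103039 + 247351/(-190718))) = √(17177282732/117031 + √(-103039 + 247351*(-1/190718))) = √(17177282732/117031 + √(-103039 - 247351/190718)) = √(17177282732/117031 + √(-19651639353/190718)) = √(17177282732/117031 + I*√3747921354125454/190718)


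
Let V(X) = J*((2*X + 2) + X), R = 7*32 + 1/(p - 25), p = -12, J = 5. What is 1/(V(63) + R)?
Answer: 37/43622 ≈ 0.00084820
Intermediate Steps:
R = 8287/37 (R = 7*32 + 1/(-12 - 25) = 224 + 1/(-37) = 224 - 1/37 = 8287/37 ≈ 223.97)
V(X) = 10 + 15*X (V(X) = 5*((2*X + 2) + X) = 5*((2 + 2*X) + X) = 5*(2 + 3*X) = 10 + 15*X)
1/(V(63) + R) = 1/((10 + 15*63) + 8287/37) = 1/((10 + 945) + 8287/37) = 1/(955 + 8287/37) = 1/(43622/37) = 37/43622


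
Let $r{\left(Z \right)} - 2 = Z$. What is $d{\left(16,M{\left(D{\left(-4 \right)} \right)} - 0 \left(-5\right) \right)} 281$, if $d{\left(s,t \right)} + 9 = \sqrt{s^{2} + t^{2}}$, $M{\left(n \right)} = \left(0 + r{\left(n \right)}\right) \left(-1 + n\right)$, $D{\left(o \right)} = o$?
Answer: $-2529 + 562 \sqrt{89} \approx 2772.9$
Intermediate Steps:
$r{\left(Z \right)} = 2 + Z$
$M{\left(n \right)} = \left(-1 + n\right) \left(2 + n\right)$ ($M{\left(n \right)} = \left(0 + \left(2 + n\right)\right) \left(-1 + n\right) = \left(2 + n\right) \left(-1 + n\right) = \left(-1 + n\right) \left(2 + n\right)$)
$d{\left(s,t \right)} = -9 + \sqrt{s^{2} + t^{2}}$
$d{\left(16,M{\left(D{\left(-4 \right)} \right)} - 0 \left(-5\right) \right)} 281 = \left(-9 + \sqrt{16^{2} + \left(\left(-1 - 4\right) \left(2 - 4\right) - 0 \left(-5\right)\right)^{2}}\right) 281 = \left(-9 + \sqrt{256 + \left(\left(-5\right) \left(-2\right) - 0\right)^{2}}\right) 281 = \left(-9 + \sqrt{256 + \left(10 + 0\right)^{2}}\right) 281 = \left(-9 + \sqrt{256 + 10^{2}}\right) 281 = \left(-9 + \sqrt{256 + 100}\right) 281 = \left(-9 + \sqrt{356}\right) 281 = \left(-9 + 2 \sqrt{89}\right) 281 = -2529 + 562 \sqrt{89}$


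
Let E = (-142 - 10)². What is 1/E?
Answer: 1/23104 ≈ 4.3283e-5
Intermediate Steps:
E = 23104 (E = (-152)² = 23104)
1/E = 1/23104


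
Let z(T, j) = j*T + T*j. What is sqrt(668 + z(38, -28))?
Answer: 2*I*sqrt(365) ≈ 38.21*I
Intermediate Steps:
z(T, j) = 2*T*j (z(T, j) = T*j + T*j = 2*T*j)
sqrt(668 + z(38, -28)) = sqrt(668 + 2*38*(-28)) = sqrt(668 - 2128) = sqrt(-1460) = 2*I*sqrt(365)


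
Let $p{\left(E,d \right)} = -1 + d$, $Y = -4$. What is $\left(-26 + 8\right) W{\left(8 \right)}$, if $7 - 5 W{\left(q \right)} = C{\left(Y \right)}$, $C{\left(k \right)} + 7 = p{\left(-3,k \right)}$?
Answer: $- \frac{342}{5} \approx -68.4$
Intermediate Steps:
$C{\left(k \right)} = -8 + k$ ($C{\left(k \right)} = -7 + \left(-1 + k\right) = -8 + k$)
$W{\left(q \right)} = \frac{19}{5}$ ($W{\left(q \right)} = \frac{7}{5} - \frac{-8 - 4}{5} = \frac{7}{5} - - \frac{12}{5} = \frac{7}{5} + \frac{12}{5} = \frac{19}{5}$)
$\left(-26 + 8\right) W{\left(8 \right)} = \left(-26 + 8\right) \frac{19}{5} = \left(-18\right) \frac{19}{5} = - \frac{342}{5}$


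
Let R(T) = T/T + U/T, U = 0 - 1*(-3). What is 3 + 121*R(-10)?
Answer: 877/10 ≈ 87.700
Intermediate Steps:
U = 3 (U = 0 + 3 = 3)
R(T) = 1 + 3/T (R(T) = T/T + 3/T = 1 + 3/T)
3 + 121*R(-10) = 3 + 121*((3 - 10)/(-10)) = 3 + 121*(-1/10*(-7)) = 3 + 121*(7/10) = 3 + 847/10 = 877/10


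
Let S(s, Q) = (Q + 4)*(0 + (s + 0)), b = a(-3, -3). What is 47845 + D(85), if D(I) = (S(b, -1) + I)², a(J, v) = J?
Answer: 53621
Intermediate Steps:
b = -3
S(s, Q) = s*(4 + Q) (S(s, Q) = (4 + Q)*(0 + s) = (4 + Q)*s = s*(4 + Q))
D(I) = (-9 + I)² (D(I) = (-3*(4 - 1) + I)² = (-3*3 + I)² = (-9 + I)²)
47845 + D(85) = 47845 + (-9 + 85)² = 47845 + 76² = 47845 + 5776 = 53621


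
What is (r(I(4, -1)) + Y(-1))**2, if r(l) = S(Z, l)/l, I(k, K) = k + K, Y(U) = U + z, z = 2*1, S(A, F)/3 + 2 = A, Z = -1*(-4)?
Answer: 9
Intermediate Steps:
Z = 4
S(A, F) = -6 + 3*A
z = 2
Y(U) = 2 + U (Y(U) = U + 2 = 2 + U)
I(k, K) = K + k
r(l) = 6/l (r(l) = (-6 + 3*4)/l = (-6 + 12)/l = 6/l)
(r(I(4, -1)) + Y(-1))**2 = (6/(-1 + 4) + (2 - 1))**2 = (6/3 + 1)**2 = (6*(1/3) + 1)**2 = (2 + 1)**2 = 3**2 = 9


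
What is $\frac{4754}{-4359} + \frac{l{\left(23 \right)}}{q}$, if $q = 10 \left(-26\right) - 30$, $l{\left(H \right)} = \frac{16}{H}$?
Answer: $- \frac{15889462}{14537265} \approx -1.093$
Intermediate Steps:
$q = -290$ ($q = -260 - 30 = -290$)
$\frac{4754}{-4359} + \frac{l{\left(23 \right)}}{q} = \frac{4754}{-4359} + \frac{16 \cdot \frac{1}{23}}{-290} = 4754 \left(- \frac{1}{4359}\right) + 16 \cdot \frac{1}{23} \left(- \frac{1}{290}\right) = - \frac{4754}{4359} + \frac{16}{23} \left(- \frac{1}{290}\right) = - \frac{4754}{4359} - \frac{8}{3335} = - \frac{15889462}{14537265}$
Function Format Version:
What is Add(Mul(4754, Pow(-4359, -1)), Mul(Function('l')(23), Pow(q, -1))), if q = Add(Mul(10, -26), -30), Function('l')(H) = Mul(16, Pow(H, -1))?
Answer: Rational(-15889462, 14537265) ≈ -1.0930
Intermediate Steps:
q = -290 (q = Add(-260, -30) = -290)
Add(Mul(4754, Pow(-4359, -1)), Mul(Function('l')(23), Pow(q, -1))) = Add(Mul(4754, Pow(-4359, -1)), Mul(Mul(16, Pow(23, -1)), Pow(-290, -1))) = Add(Mul(4754, Rational(-1, 4359)), Mul(Mul(16, Rational(1, 23)), Rational(-1, 290))) = Add(Rational(-4754, 4359), Mul(Rational(16, 23), Rational(-1, 290))) = Add(Rational(-4754, 4359), Rational(-8, 3335)) = Rational(-15889462, 14537265)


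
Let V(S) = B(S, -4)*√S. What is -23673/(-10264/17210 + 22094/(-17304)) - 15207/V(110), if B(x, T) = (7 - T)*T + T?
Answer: 1762465739580/139461499 + 5069*√110/1760 ≈ 12668.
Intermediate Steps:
B(x, T) = T + T*(7 - T) (B(x, T) = T*(7 - T) + T = T + T*(7 - T))
V(S) = -48*√S (V(S) = (-4*(8 - 1*(-4)))*√S = (-4*(8 + 4))*√S = (-4*12)*√S = -48*√S)
-23673/(-10264/17210 + 22094/(-17304)) - 15207/V(110) = -23673/(-10264/17210 + 22094/(-17304)) - 15207*(-√110/5280) = -23673/(-10264*1/17210 + 22094*(-1/17304)) - (-5069)*√110/1760 = -23673/(-5132/8605 - 11047/8652) + 5069*√110/1760 = -23673/(-139461499/74450460) + 5069*√110/1760 = -23673*(-74450460/139461499) + 5069*√110/1760 = 1762465739580/139461499 + 5069*√110/1760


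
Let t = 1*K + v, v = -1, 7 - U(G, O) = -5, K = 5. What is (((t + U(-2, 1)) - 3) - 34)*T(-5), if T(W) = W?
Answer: 105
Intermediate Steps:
U(G, O) = 12 (U(G, O) = 7 - 1*(-5) = 7 + 5 = 12)
t = 4 (t = 1*5 - 1 = 5 - 1 = 4)
(((t + U(-2, 1)) - 3) - 34)*T(-5) = (((4 + 12) - 3) - 34)*(-5) = ((16 - 3) - 34)*(-5) = (13 - 34)*(-5) = -21*(-5) = 105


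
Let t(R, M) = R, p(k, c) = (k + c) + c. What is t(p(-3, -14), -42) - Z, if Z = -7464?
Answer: 7433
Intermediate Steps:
p(k, c) = k + 2*c (p(k, c) = (c + k) + c = k + 2*c)
t(p(-3, -14), -42) - Z = (-3 + 2*(-14)) - 1*(-7464) = (-3 - 28) + 7464 = -31 + 7464 = 7433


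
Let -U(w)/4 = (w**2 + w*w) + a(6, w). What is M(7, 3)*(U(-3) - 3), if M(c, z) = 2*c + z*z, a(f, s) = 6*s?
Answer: -69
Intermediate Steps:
U(w) = -24*w - 8*w**2 (U(w) = -4*((w**2 + w*w) + 6*w) = -4*((w**2 + w**2) + 6*w) = -4*(2*w**2 + 6*w) = -24*w - 8*w**2)
M(c, z) = z**2 + 2*c (M(c, z) = 2*c + z**2 = z**2 + 2*c)
M(7, 3)*(U(-3) - 3) = (3**2 + 2*7)*(8*(-3)*(-3 - 1*(-3)) - 3) = (9 + 14)*(8*(-3)*(-3 + 3) - 3) = 23*(8*(-3)*0 - 3) = 23*(0 - 3) = 23*(-3) = -69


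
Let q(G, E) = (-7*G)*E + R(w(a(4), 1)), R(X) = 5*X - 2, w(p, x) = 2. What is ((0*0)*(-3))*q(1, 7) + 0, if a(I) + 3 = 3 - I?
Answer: 0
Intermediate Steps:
a(I) = -I (a(I) = -3 + (3 - I) = -I)
R(X) = -2 + 5*X
q(G, E) = 8 - 7*E*G (q(G, E) = (-7*G)*E + (-2 + 5*2) = -7*E*G + (-2 + 10) = -7*E*G + 8 = 8 - 7*E*G)
((0*0)*(-3))*q(1, 7) + 0 = ((0*0)*(-3))*(8 - 7*7*1) + 0 = (0*(-3))*(8 - 49) + 0 = 0*(-41) + 0 = 0 + 0 = 0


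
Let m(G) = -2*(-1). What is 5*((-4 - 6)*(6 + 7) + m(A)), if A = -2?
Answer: -640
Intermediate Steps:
m(G) = 2
5*((-4 - 6)*(6 + 7) + m(A)) = 5*((-4 - 6)*(6 + 7) + 2) = 5*(-10*13 + 2) = 5*(-130 + 2) = 5*(-128) = -640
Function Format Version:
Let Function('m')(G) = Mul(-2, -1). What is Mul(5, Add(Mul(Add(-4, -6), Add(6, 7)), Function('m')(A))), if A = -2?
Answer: -640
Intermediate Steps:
Function('m')(G) = 2
Mul(5, Add(Mul(Add(-4, -6), Add(6, 7)), Function('m')(A))) = Mul(5, Add(Mul(Add(-4, -6), Add(6, 7)), 2)) = Mul(5, Add(Mul(-10, 13), 2)) = Mul(5, Add(-130, 2)) = Mul(5, -128) = -640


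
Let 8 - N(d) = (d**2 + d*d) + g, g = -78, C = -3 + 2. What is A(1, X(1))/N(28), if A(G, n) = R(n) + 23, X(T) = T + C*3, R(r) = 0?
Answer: -23/1482 ≈ -0.015520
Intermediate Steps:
C = -1
X(T) = -3 + T (X(T) = T - 1*3 = T - 3 = -3 + T)
A(G, n) = 23 (A(G, n) = 0 + 23 = 23)
N(d) = 86 - 2*d**2 (N(d) = 8 - ((d**2 + d*d) - 78) = 8 - ((d**2 + d**2) - 78) = 8 - (2*d**2 - 78) = 8 - (-78 + 2*d**2) = 8 + (78 - 2*d**2) = 86 - 2*d**2)
A(1, X(1))/N(28) = 23/(86 - 2*28**2) = 23/(86 - 2*784) = 23/(86 - 1568) = 23/(-1482) = 23*(-1/1482) = -23/1482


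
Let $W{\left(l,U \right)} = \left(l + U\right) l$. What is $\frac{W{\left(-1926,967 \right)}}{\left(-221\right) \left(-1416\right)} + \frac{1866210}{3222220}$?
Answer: $\frac{54462951567}{8402905316} \approx 6.4814$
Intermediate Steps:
$W{\left(l,U \right)} = l \left(U + l\right)$ ($W{\left(l,U \right)} = \left(U + l\right) l = l \left(U + l\right)$)
$\frac{W{\left(-1926,967 \right)}}{\left(-221\right) \left(-1416\right)} + \frac{1866210}{3222220} = \frac{\left(-1926\right) \left(967 - 1926\right)}{\left(-221\right) \left(-1416\right)} + \frac{1866210}{3222220} = \frac{\left(-1926\right) \left(-959\right)}{312936} + 1866210 \cdot \frac{1}{3222220} = 1847034 \cdot \frac{1}{312936} + \frac{186621}{322222} = \frac{307839}{52156} + \frac{186621}{322222} = \frac{54462951567}{8402905316}$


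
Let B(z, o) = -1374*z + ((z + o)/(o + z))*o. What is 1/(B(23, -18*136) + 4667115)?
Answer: 1/4633065 ≈ 2.1584e-7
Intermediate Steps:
B(z, o) = o - 1374*z (B(z, o) = -1374*z + ((o + z)/(o + z))*o = -1374*z + 1*o = -1374*z + o = o - 1374*z)
1/(B(23, -18*136) + 4667115) = 1/((-18*136 - 1374*23) + 4667115) = 1/((-2448 - 31602) + 4667115) = 1/(-34050 + 4667115) = 1/4633065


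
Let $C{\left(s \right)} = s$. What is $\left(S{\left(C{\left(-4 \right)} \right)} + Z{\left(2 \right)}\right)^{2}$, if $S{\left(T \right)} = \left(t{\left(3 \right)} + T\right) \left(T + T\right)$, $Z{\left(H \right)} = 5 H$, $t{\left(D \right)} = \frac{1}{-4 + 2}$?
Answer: $2116$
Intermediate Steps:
$t{\left(D \right)} = - \frac{1}{2}$ ($t{\left(D \right)} = \frac{1}{-2} = - \frac{1}{2}$)
$S{\left(T \right)} = 2 T \left(- \frac{1}{2} + T\right)$ ($S{\left(T \right)} = \left(- \frac{1}{2} + T\right) \left(T + T\right) = \left(- \frac{1}{2} + T\right) 2 T = 2 T \left(- \frac{1}{2} + T\right)$)
$\left(S{\left(C{\left(-4 \right)} \right)} + Z{\left(2 \right)}\right)^{2} = \left(- 4 \left(-1 + 2 \left(-4\right)\right) + 5 \cdot 2\right)^{2} = \left(- 4 \left(-1 - 8\right) + 10\right)^{2} = \left(\left(-4\right) \left(-9\right) + 10\right)^{2} = \left(36 + 10\right)^{2} = 46^{2} = 2116$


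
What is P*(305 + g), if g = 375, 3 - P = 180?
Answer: -120360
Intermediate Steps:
P = -177 (P = 3 - 1*180 = 3 - 180 = -177)
P*(305 + g) = -177*(305 + 375) = -177*680 = -120360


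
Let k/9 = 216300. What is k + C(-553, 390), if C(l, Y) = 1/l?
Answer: 1076525099/553 ≈ 1.9467e+6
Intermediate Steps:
k = 1946700 (k = 9*216300 = 1946700)
k + C(-553, 390) = 1946700 + 1/(-553) = 1946700 - 1/553 = 1076525099/553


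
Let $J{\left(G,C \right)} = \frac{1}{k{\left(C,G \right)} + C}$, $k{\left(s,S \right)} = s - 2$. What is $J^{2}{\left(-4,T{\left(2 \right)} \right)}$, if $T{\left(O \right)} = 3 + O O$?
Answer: $\frac{1}{144} \approx 0.0069444$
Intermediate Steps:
$k{\left(s,S \right)} = -2 + s$ ($k{\left(s,S \right)} = s - 2 = -2 + s$)
$T{\left(O \right)} = 3 + O^{2}$
$J{\left(G,C \right)} = \frac{1}{-2 + 2 C}$ ($J{\left(G,C \right)} = \frac{1}{\left(-2 + C\right) + C} = \frac{1}{-2 + 2 C}$)
$J^{2}{\left(-4,T{\left(2 \right)} \right)} = \left(\frac{1}{2 \left(-1 + \left(3 + 2^{2}\right)\right)}\right)^{2} = \left(\frac{1}{2 \left(-1 + \left(3 + 4\right)\right)}\right)^{2} = \left(\frac{1}{2 \left(-1 + 7\right)}\right)^{2} = \left(\frac{1}{2 \cdot 6}\right)^{2} = \left(\frac{1}{2} \cdot \frac{1}{6}\right)^{2} = \left(\frac{1}{12}\right)^{2} = \frac{1}{144}$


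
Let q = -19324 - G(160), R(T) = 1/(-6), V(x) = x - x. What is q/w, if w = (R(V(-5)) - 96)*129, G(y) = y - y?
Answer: 38648/24811 ≈ 1.5577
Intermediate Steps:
G(y) = 0
V(x) = 0
R(T) = -1/6
w = -24811/2 (w = (-1/6 - 96)*129 = -577/6*129 = -24811/2 ≈ -12406.)
q = -19324 (q = -19324 - 1*0 = -19324 + 0 = -19324)
q/w = -19324/(-24811/2) = -19324*(-2/24811) = 38648/24811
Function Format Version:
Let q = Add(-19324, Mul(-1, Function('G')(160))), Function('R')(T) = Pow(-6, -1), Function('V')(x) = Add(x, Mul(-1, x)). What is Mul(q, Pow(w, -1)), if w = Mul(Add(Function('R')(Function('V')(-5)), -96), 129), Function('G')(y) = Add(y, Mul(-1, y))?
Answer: Rational(38648, 24811) ≈ 1.5577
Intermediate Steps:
Function('G')(y) = 0
Function('V')(x) = 0
Function('R')(T) = Rational(-1, 6)
w = Rational(-24811, 2) (w = Mul(Add(Rational(-1, 6), -96), 129) = Mul(Rational(-577, 6), 129) = Rational(-24811, 2) ≈ -12406.)
q = -19324 (q = Add(-19324, Mul(-1, 0)) = Add(-19324, 0) = -19324)
Mul(q, Pow(w, -1)) = Mul(-19324, Pow(Rational(-24811, 2), -1)) = Mul(-19324, Rational(-2, 24811)) = Rational(38648, 24811)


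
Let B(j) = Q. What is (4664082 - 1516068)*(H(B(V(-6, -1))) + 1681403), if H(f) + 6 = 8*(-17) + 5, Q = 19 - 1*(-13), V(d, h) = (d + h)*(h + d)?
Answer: 5292648905724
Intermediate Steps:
V(d, h) = (d + h)² (V(d, h) = (d + h)*(d + h) = (d + h)²)
Q = 32 (Q = 19 + 13 = 32)
B(j) = 32
H(f) = -137 (H(f) = -6 + (8*(-17) + 5) = -6 + (-136 + 5) = -6 - 131 = -137)
(4664082 - 1516068)*(H(B(V(-6, -1))) + 1681403) = (4664082 - 1516068)*(-137 + 1681403) = 3148014*1681266 = 5292648905724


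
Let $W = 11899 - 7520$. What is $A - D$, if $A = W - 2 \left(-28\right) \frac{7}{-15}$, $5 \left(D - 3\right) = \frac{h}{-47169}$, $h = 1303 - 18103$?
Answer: $\frac{341959168}{78615} \approx 4349.8$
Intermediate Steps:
$W = 4379$ ($W = 11899 - 7520 = 4379$)
$h = -16800$
$D = \frac{48289}{15723}$ ($D = 3 + \frac{\left(-16800\right) \frac{1}{-47169}}{5} = 3 + \frac{\left(-16800\right) \left(- \frac{1}{47169}\right)}{5} = 3 + \frac{1}{5} \cdot \frac{5600}{15723} = 3 + \frac{1120}{15723} = \frac{48289}{15723} \approx 3.0712$)
$A = \frac{65293}{15}$ ($A = 4379 - 2 \left(-28\right) \frac{7}{-15} = 4379 - - 56 \cdot 7 \left(- \frac{1}{15}\right) = 4379 - \left(-56\right) \left(- \frac{7}{15}\right) = 4379 - \frac{392}{15} = \frac{65293}{15} \approx 4352.9$)
$A - D = \frac{65293}{15} - \frac{48289}{15723} = \frac{341959168}{78615}$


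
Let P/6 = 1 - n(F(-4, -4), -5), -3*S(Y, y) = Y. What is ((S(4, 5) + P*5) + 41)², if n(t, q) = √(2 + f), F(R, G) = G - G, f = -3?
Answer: 35581/9 - 4180*I ≈ 3953.4 - 4180.0*I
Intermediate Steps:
S(Y, y) = -Y/3
F(R, G) = 0
n(t, q) = I (n(t, q) = √(2 - 3) = √(-1) = I)
P = 6 - 6*I (P = 6*(1 - I) = 6 - 6*I ≈ 6.0 - 6.0*I)
((S(4, 5) + P*5) + 41)² = ((-⅓*4 + (6 - 6*I)*5) + 41)² = ((-4/3 + (30 - 30*I)) + 41)² = ((86/3 - 30*I) + 41)² = (209/3 - 30*I)²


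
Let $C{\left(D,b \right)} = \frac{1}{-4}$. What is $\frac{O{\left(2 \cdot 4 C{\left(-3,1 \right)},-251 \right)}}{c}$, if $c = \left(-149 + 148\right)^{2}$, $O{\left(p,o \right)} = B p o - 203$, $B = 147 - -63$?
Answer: $105217$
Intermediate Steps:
$C{\left(D,b \right)} = - \frac{1}{4}$
$B = 210$ ($B = 147 + 63 = 210$)
$O{\left(p,o \right)} = -203 + 210 o p$ ($O{\left(p,o \right)} = 210 p o - 203 = 210 o p - 203 = -203 + 210 o p$)
$c = 1$ ($c = \left(-1\right)^{2} = 1$)
$\frac{O{\left(2 \cdot 4 C{\left(-3,1 \right)},-251 \right)}}{c} = \frac{-203 + 210 \left(-251\right) 2 \cdot 4 \left(- \frac{1}{4}\right)}{1} = \left(-203 + 210 \left(-251\right) 8 \left(- \frac{1}{4}\right)\right) 1 = \left(-203 + 210 \left(-251\right) \left(-2\right)\right) 1 = \left(-203 + 105420\right) 1 = 105217 \cdot 1 = 105217$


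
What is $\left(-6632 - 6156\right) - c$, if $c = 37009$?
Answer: $-49797$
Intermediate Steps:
$\left(-6632 - 6156\right) - c = \left(-6632 - 6156\right) - 37009 = -12788 - 37009 = -49797$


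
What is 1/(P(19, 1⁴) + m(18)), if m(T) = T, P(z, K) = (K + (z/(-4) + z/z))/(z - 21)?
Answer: 8/155 ≈ 0.051613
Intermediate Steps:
P(z, K) = (1 + K - z/4)/(-21 + z) (P(z, K) = (K + (z*(-¼) + 1))/(-21 + z) = (K + (-z/4 + 1))/(-21 + z) = (K + (1 - z/4))/(-21 + z) = (1 + K - z/4)/(-21 + z))
1/(P(19, 1⁴) + m(18)) = 1/((1 + 1⁴ - ¼*19)/(-21 + 19) + 18) = 1/((1 + 1 - 19/4)/(-2) + 18) = 1/(-½*(-11/4) + 18) = 1/(11/8 + 18) = 1/(155/8) = 8/155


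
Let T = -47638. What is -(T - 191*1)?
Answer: 47829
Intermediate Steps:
-(T - 191*1) = -(-47638 - 191*1) = -(-47638 - 191) = -1*(-47829) = 47829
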